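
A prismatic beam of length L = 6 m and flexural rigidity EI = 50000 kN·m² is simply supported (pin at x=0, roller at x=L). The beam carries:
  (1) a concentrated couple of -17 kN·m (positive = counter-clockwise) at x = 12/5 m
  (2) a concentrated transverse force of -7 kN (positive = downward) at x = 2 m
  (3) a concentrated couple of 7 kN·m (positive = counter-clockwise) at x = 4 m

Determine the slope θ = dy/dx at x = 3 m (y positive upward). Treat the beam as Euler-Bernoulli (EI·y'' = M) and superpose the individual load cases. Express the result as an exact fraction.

θ(3) = -593/5625000 rad

Load 1 — applied couple M₀=-17 kN·m at a=12/5 m (b=L-a=18/5):
  θ_1 = (M₀x²/(2L)-M₀(x-a)+C₁)/EI  [x>a] with C₁=M₀(3b²-L²)/(6L)=-34/25 = ((-17)·3²/(2·6)-(-17)·(3-(12/5))+(-34/25))/50000 = -391/5000000 rad
Load 2 — point force P=-7 kN at a=2 m (b=L-a=4):
  θ_2 = -Pa(2L²-6Lx+3x²+a²)/(6LEI)  [x>a] = -(-7)·2·(2·6²-6·6·3+3·3²+2²)/(6·6·50000) = -7/180000 rad
Load 3 — applied couple M₀=7 kN·m at a=4 m (b=L-a=2):
  θ_3 = (M₀x²/(2L)+C₁)/EI  [x≤a] with C₁=M₀(3b²-L²)/(6L)=-14/3 = (7·3²/(2·6)+(-14/3))/50000 = 7/600000 rad
Superposition: θ = Σ θ_i = -593/5625000 rad ≈ -0.000105 rad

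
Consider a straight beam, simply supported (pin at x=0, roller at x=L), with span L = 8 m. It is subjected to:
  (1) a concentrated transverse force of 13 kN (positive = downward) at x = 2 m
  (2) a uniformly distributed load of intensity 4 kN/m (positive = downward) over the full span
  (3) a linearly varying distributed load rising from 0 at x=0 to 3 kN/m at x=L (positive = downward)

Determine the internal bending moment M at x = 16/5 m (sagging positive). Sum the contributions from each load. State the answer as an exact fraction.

Load 1 — point force P=13 kN at a=2 m (b=L-a=6):
  M_1 = Pa(L-x)/L  [x>a] = 13·2·(8-(16/5))/8 = 78/5 kN·m
Load 2 — uniform load w=4 kN/m over full span:
  M_2 = wx(L-x)/2 = 4·(16/5)·(8-(16/5))/2 = 768/25 kN·m
Load 3 — triangular load w₀=3 kN/m (0→w₀ over full span):
  M_3 = w₀Lx/6 - w₀x³/(6L) = 3·8·(16/5)/6 - 3·(16/5)³/(6·8) = 1344/125 kN·m
Superposition: M = Σ M_i = 7134/125 kN·m ≈ 57.072000 kN·m

M(16/5) = 7134/125 kN·m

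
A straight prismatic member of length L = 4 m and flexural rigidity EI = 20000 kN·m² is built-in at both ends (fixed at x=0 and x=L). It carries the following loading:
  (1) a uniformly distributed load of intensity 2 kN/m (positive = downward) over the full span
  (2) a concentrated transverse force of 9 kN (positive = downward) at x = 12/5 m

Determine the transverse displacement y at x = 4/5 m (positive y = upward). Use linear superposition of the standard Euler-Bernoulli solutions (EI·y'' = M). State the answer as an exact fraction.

y(4/5) = -2024/29296875 m

Load 1 — uniform load w=2 kN/m over full span:
  y_1 = -wx²(L-x)²/(24EI) = -2·(4/5)²·(4-(4/5))²/(24·20000) = -32/1171875 m
Load 2 — point force P=9 kN at a=12/5 m (b=L-a=8/5):
  y_2 = -Pb²x²(3aL-(3a+b)x)/(6L³EI)  [x≤a] = -9·(8/5)²·(4/5)²·(3·(12/5)·4-(3·(12/5)+(8/5))·(4/5))/(6·4³·20000) = -408/9765625 m
Superposition: y = Σ y_i = -2024/29296875 m ≈ -0.000069 m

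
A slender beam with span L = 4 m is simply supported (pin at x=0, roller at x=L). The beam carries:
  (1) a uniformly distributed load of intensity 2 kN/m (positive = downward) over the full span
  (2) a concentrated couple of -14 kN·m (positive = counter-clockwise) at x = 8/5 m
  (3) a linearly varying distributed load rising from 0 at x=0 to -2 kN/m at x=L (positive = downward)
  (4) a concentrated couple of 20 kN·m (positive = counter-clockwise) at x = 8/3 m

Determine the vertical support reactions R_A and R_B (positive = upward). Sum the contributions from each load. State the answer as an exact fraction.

R_A = 25/6 kN, R_B = -1/6 kN

Load 1 — uniform load w=2 kN/m over full span:
  R_A = wL/2 = 2·4/2 = 4 kN
  R_B = wL/2 = 2·4/2 = 4 kN
Load 2 — applied couple M₀=-14 kN·m at a=8/5 m (b=L-a=12/5):
  R_A = M₀/L = (-14)/4 = -7/2 kN
  R_B = -M₀/L = -(-14)/4 = 7/2 kN
Load 3 — triangular load w₀=-2 kN/m (0→w₀ over full span):
  R_A = w₀L/6 = (-2)·4/6 = -4/3 kN
  R_B = w₀L/3 = (-2)·4/3 = -8/3 kN
Load 4 — applied couple M₀=20 kN·m at a=8/3 m (b=L-a=4/3):
  R_A = M₀/L = 20/4 = 5 kN
  R_B = -M₀/L = -20/4 = -5 kN
Superposition: R_A = 25/6 kN, R_B = -1/6 kN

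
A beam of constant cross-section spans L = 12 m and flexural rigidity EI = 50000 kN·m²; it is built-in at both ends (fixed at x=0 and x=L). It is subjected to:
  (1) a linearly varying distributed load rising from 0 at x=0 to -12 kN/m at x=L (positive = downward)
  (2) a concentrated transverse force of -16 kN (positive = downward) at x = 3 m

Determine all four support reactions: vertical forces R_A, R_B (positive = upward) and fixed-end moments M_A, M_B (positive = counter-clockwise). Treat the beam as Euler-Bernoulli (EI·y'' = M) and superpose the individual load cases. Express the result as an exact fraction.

R_A = -351/10 kN, M_A = -423/5 kN·m, R_B = -529/10 kN, M_B = 477/5 kN·m

Load 1 — triangular load w₀=-12 kN/m (0→w₀ over full span):
  R_A = 3w₀L/20 = 3·(-12)·12/20 = -108/5 kN
  M_A = w₀L²/30 = (-12)·12²/30 = -288/5 kN·m
  R_B = 7w₀L/20 = 7·(-12)·12/20 = -252/5 kN
  M_B = -w₀L²/20 = -(-12)·12²/20 = 432/5 kN·m
Load 2 — point force P=-16 kN at a=3 m (b=L-a=9):
  R_A = Pb²(3a+b)/L³ = (-16)·9²·(3·3+9)/12³ = -27/2 kN
  M_A = Pab²/L² = (-16)·3·9²/12² = -27 kN·m
  R_B = Pa²(a+3b)/L³ = (-16)·3²·(3+3·9)/12³ = -5/2 kN
  M_B = -Pa²b/L² = -(-16)·3²·9/12² = 9 kN·m
Superposition: R_A = -351/10 kN, M_A = -423/5 kN·m, R_B = -529/10 kN, M_B = 477/5 kN·m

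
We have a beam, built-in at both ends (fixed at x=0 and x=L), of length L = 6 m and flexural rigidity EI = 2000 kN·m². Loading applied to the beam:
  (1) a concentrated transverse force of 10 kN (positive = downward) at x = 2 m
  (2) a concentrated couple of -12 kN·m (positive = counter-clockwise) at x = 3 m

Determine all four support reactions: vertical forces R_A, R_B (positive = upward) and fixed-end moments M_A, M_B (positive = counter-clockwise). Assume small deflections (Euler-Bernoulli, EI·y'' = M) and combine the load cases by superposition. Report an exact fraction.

R_A = 119/27 kN, M_A = 53/9 kN·m, R_B = 151/27 kN, M_B = -67/9 kN·m

Load 1 — point force P=10 kN at a=2 m (b=L-a=4):
  R_A = Pb²(3a+b)/L³ = 10·4²·(3·2+4)/6³ = 200/27 kN
  M_A = Pab²/L² = 10·2·4²/6² = 80/9 kN·m
  R_B = Pa²(a+3b)/L³ = 10·2²·(2+3·4)/6³ = 70/27 kN
  M_B = -Pa²b/L² = -10·2²·4/6² = -40/9 kN·m
Load 2 — applied couple M₀=-12 kN·m at a=3 m (b=L-a=3):
  R_A = 6M₀ab/L³ = 6·(-12)·3·3/6³ = -3 kN
  M_A = M₀b(2a-b)/L² = (-12)·3·(2·3-3)/6² = -3 kN·m
  R_B = -6M₀ab/L³ = -6·(-12)·3·3/6³ = 3 kN
  M_B = M₀a(2b-a)/L² = (-12)·3·(2·3-3)/6² = -3 kN·m
Superposition: R_A = 119/27 kN, M_A = 53/9 kN·m, R_B = 151/27 kN, M_B = -67/9 kN·m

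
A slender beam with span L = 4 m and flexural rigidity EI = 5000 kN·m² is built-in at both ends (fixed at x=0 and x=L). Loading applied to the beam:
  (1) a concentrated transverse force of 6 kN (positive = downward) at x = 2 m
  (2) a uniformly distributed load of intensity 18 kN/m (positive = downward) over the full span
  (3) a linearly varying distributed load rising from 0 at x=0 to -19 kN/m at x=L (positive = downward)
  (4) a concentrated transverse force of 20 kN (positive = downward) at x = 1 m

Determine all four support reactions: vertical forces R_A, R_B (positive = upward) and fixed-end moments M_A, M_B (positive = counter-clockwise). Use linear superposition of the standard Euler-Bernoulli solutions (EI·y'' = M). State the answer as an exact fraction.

Load 1 — point force P=6 kN at a=2 m (b=L-a=2):
  R_A = Pb²(3a+b)/L³ = 6·2²·(3·2+2)/4³ = 3 kN
  M_A = Pab²/L² = 6·2·2²/4² = 3 kN·m
  R_B = Pa²(a+3b)/L³ = 6·2²·(2+3·2)/4³ = 3 kN
  M_B = -Pa²b/L² = -6·2²·2/4² = -3 kN·m
Load 2 — uniform load w=18 kN/m over full span:
  R_A = wL/2 = 18·4/2 = 36 kN
  M_A = wL²/12 = 18·4²/12 = 24 kN·m
  R_B = wL/2 = 18·4/2 = 36 kN
  M_B = -wL²/12 = -18·4²/12 = -24 kN·m
Load 3 — triangular load w₀=-19 kN/m (0→w₀ over full span):
  R_A = 3w₀L/20 = 3·(-19)·4/20 = -57/5 kN
  M_A = w₀L²/30 = (-19)·4²/30 = -152/15 kN·m
  R_B = 7w₀L/20 = 7·(-19)·4/20 = -133/5 kN
  M_B = -w₀L²/20 = -(-19)·4²/20 = 76/5 kN·m
Load 4 — point force P=20 kN at a=1 m (b=L-a=3):
  R_A = Pb²(3a+b)/L³ = 20·3²·(3·1+3)/4³ = 135/8 kN
  M_A = Pab²/L² = 20·1·3²/4² = 45/4 kN·m
  R_B = Pa²(a+3b)/L³ = 20·1²·(1+3·3)/4³ = 25/8 kN
  M_B = -Pa²b/L² = -20·1²·3/4² = -15/4 kN·m
Superposition: R_A = 1779/40 kN, M_A = 1687/60 kN·m, R_B = 621/40 kN, M_B = -311/20 kN·m

R_A = 1779/40 kN, M_A = 1687/60 kN·m, R_B = 621/40 kN, M_B = -311/20 kN·m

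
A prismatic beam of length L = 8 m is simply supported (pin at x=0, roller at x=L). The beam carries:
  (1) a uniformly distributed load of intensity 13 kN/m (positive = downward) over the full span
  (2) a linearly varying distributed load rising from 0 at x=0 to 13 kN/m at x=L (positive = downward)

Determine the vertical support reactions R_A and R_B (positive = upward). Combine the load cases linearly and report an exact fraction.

Load 1 — uniform load w=13 kN/m over full span:
  R_A = wL/2 = 13·8/2 = 52 kN
  R_B = wL/2 = 13·8/2 = 52 kN
Load 2 — triangular load w₀=13 kN/m (0→w₀ over full span):
  R_A = w₀L/6 = 13·8/6 = 52/3 kN
  R_B = w₀L/3 = 13·8/3 = 104/3 kN
Superposition: R_A = 208/3 kN, R_B = 260/3 kN

R_A = 208/3 kN, R_B = 260/3 kN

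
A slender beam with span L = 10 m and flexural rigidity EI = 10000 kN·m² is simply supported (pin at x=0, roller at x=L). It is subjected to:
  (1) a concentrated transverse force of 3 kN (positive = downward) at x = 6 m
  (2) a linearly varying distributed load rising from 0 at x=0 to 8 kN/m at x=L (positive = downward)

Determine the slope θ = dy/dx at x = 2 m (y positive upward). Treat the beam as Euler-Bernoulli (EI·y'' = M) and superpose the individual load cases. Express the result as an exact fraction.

θ(2) = -809/56250 rad

Load 1 — point force P=3 kN at a=6 m (b=L-a=4):
  θ_1 = -Pb(L²-b²-3x²)/(6LEI)  [x≤a] = -3·4·(10²-4²-3·2²)/(6·10·10000) = -9/6250 rad
Load 2 — triangular load w₀=8 kN/m (0→w₀ over full span):
  θ_2 = -w₀(7L⁴-30L²x²+15x⁴)/(360LEI) = -8·(7·10⁴-30·10²·2²+15·2⁴)/(360·10·10000) = -364/28125 rad
Superposition: θ = Σ θ_i = -809/56250 rad ≈ -0.014382 rad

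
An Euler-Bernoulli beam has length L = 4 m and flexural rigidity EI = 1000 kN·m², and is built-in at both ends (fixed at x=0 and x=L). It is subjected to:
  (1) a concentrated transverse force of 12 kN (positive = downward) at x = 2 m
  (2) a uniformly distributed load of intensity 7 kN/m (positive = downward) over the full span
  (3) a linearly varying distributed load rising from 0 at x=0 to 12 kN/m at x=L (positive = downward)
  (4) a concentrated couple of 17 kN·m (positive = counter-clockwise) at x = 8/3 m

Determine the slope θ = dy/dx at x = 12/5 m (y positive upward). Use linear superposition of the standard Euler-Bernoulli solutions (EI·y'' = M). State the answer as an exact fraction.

θ(12/5) = 1197/156250 rad

Load 1 — point force P=12 kN at a=2 m (b=L-a=2):
  θ_1 = Pa²(L-x)(2bL-(3b+a)(L-x))/(2L³EI)  [x>a] = 12·2²·(4-(12/5))·(2·2·4-(3·2+2)·(4-(12/5)))/(2·4³·1000) = 6/3125 rad
Load 2 — uniform load w=7 kN/m over full span:
  θ_2 = -wx(L-x)(L-2x)/(12EI) = -7·(12/5)·(4-(12/5))·(4-2·(12/5))/(12·1000) = 28/15625 rad
Load 3 — triangular load w₀=12 kN/m (0→w₀ over full span):
  θ_3 = -w₀(2x(L-x)(L-2x)(x+2L)+x²(L-x)²)/(120LEI) = -12·(2·(12/5)·(4-(12/5))·(4-2·(12/5))·((12/5)+2·4)+(12/5)²·(4-(12/5))²)/(120·4·1000) = 96/78125 rad
Load 4 — applied couple M₀=17 kN·m at a=8/3 m (b=L-a=4/3):
  θ_4 = (R_Ax²/2 - M_Ax)/EI  [x≤a] with R_A=17/3, M_A=17/3 = ((17/3)·(12/5)²/2 - (17/3)·(12/5))/1000 = 17/6250 rad
Superposition: θ = Σ θ_i = 1197/156250 rad ≈ 0.007661 rad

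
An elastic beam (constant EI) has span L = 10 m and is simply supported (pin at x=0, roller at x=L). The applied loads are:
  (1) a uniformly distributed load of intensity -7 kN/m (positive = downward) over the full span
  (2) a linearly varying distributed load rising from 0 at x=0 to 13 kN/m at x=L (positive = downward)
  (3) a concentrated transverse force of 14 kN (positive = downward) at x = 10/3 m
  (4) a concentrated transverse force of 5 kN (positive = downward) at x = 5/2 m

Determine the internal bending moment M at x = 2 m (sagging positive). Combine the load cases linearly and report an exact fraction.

M(2) = 353/30 kN·m

Load 1 — uniform load w=-7 kN/m over full span:
  M_1 = wx(L-x)/2 = (-7)·2·(10-2)/2 = -56 kN·m
Load 2 — triangular load w₀=13 kN/m (0→w₀ over full span):
  M_2 = w₀Lx/6 - w₀x³/(6L) = 13·10·2/6 - 13·2³/(6·10) = 208/5 kN·m
Load 3 — point force P=14 kN at a=10/3 m (b=L-a=20/3):
  M_3 = Pbx/L  [x≤a] = 14·(20/3)·2/10 = 56/3 kN·m
Load 4 — point force P=5 kN at a=5/2 m (b=L-a=15/2):
  M_4 = Pbx/L  [x≤a] = 5·(15/2)·2/10 = 15/2 kN·m
Superposition: M = Σ M_i = 353/30 kN·m ≈ 11.766667 kN·m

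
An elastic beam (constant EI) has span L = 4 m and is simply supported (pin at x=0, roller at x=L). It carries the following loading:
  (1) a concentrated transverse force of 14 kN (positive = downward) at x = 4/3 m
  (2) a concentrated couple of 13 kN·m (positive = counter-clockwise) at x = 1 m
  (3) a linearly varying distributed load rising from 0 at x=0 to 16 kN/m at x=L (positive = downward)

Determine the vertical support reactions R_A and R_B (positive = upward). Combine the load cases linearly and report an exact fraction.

R_A = 93/4 kN, R_B = 91/4 kN

Load 1 — point force P=14 kN at a=4/3 m (b=L-a=8/3):
  R_A = Pb/L = 14·(8/3)/4 = 28/3 kN
  R_B = Pa/L = 14·(4/3)/4 = 14/3 kN
Load 2 — applied couple M₀=13 kN·m at a=1 m (b=L-a=3):
  R_A = M₀/L = 13/4 kN
  R_B = -M₀/L = -13/4 kN
Load 3 — triangular load w₀=16 kN/m (0→w₀ over full span):
  R_A = w₀L/6 = 16·4/6 = 32/3 kN
  R_B = w₀L/3 = 16·4/3 = 64/3 kN
Superposition: R_A = 93/4 kN, R_B = 91/4 kN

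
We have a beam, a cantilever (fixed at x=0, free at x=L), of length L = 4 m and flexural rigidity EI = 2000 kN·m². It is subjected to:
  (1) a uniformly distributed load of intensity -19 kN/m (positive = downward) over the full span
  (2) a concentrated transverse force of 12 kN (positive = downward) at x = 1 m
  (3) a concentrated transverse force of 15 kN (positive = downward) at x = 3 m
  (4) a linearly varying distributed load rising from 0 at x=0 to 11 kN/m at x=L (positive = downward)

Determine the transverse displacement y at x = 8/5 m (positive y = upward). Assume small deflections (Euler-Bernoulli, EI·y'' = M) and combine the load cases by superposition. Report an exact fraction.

Load 1 — uniform load w=-19 kN/m over full span:
  y_1 = -wx²(x²-4Lx+6L²)/(24EI) = -(-19)·(8/5)²·((8/5)²-4·4·(8/5)+6·4²)/(24·2000) = 5776/78125 m
Load 2 — point force P=12 kN at a=1 m (b=L-a=3):
  y_2 = -Pa²(3x-a)/(6EI)  [x>a] = -12·1²·(3·(8/5)-1)/(6·2000) = -19/5000 m
Load 3 — point force P=15 kN at a=3 m (b=L-a=1):
  y_3 = -Px²(3a-x)/(6EI)  [x≤a] = -15·(8/5)²·(3·3-(8/5))/(6·2000) = -74/3125 m
Load 4 — triangular load w₀=11 kN/m (0→w₀ over full span):
  y_4 = (w₀Lx³/12-w₀L²x²/6-w₀x⁵/(120L))/EI = (11·4·(8/5)³/12-11·4²·(8/5)²/6-11·(8/5)⁵/(120·4))/2000 = -176704/5859375 m
Superposition: y = Σ y_i = 763843/46875000 m ≈ 0.016295 m

y(8/5) = 763843/46875000 m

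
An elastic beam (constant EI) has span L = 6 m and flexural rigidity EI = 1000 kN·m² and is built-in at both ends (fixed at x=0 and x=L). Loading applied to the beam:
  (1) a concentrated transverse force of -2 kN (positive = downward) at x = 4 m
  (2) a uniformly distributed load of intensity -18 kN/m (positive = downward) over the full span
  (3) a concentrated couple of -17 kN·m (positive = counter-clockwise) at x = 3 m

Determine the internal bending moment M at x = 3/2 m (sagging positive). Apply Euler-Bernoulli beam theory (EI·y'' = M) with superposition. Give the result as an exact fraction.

M(3/2) = -631/72 kN·m

Load 1 — point force P=-2 kN at a=4 m (b=L-a=2):
  M_1 = Pb²(3a+b)x/L³ - Pab²/L²  [x≤a] = (-2)·2²·(3·4+2)·(3/2)/6³ - (-2)·4·2²/6² = 1/9 kN·m
Load 2 — uniform load w=-18 kN/m over full span:
  M_2 = wLx/2 - wL²/12 - wx²/2 = (-18)·6·(3/2)/2 - (-18)·6²/12 - (-18)·(3/2)²/2 = -27/4 kN·m
Load 3 — applied couple M₀=-17 kN·m at a=3 m (b=L-a=3):
  M_3 = R_Ax - M_A  [x≤a] with R_A=-17/4, M_A=-17/4 = (-17/4)·(3/2) - (-17/4) = -17/8 kN·m
Superposition: M = Σ M_i = -631/72 kN·m ≈ -8.763889 kN·m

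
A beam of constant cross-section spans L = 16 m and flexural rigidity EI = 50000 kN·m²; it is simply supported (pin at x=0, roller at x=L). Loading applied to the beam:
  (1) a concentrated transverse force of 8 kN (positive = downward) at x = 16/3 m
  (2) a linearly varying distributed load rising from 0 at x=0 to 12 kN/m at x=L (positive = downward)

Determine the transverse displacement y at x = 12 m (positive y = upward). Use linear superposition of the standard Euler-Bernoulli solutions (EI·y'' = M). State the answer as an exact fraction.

y(12) = -21182/253125 m

Load 1 — point force P=8 kN at a=16/3 m (b=L-a=32/3):
  y_1 = -Pa(L-x)(2Lx-a²-x²)/(6LEI)  [x>a] = -8·(16/3)·(16-12)·(2·16·12-(16/3)²-12²)/(6·16·50000) = -1904/253125 m
Load 2 — triangular load w₀=12 kN/m (0→w₀ over full span):
  y_2 = -w₀x(7L⁴-10L²x²+3x⁴)/(360LEI) = -12·12·(7·16⁴-10·16²·12²+3·12⁴)/(360·16·50000) = -238/3125 m
Superposition: y = Σ y_i = -21182/253125 m ≈ -0.083682 m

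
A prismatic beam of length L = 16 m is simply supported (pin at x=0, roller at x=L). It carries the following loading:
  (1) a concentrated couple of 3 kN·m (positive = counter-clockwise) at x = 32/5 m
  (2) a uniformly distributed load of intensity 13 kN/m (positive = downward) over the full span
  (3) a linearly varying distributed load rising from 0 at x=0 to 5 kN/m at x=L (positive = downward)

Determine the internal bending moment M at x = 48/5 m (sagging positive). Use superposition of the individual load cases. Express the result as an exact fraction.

Load 1 — applied couple M₀=3 kN·m at a=32/5 m (b=L-a=48/5):
  M_1 = M₀x/L - M₀  [x>a] = 3·(48/5)/16 - 3 = -6/5 kN·m
Load 2 — uniform load w=13 kN/m over full span:
  M_2 = wx(L-x)/2 = 13·(48/5)·(16-(48/5))/2 = 9984/25 kN·m
Load 3 — triangular load w₀=5 kN/m (0→w₀ over full span):
  M_3 = w₀Lx/6 - w₀x³/(6L) = 5·16·(48/5)/6 - 5·(48/5)³/(6·16) = 2048/25 kN·m
Superposition: M = Σ M_i = 12002/25 kN·m ≈ 480.080000 kN·m

M(48/5) = 12002/25 kN·m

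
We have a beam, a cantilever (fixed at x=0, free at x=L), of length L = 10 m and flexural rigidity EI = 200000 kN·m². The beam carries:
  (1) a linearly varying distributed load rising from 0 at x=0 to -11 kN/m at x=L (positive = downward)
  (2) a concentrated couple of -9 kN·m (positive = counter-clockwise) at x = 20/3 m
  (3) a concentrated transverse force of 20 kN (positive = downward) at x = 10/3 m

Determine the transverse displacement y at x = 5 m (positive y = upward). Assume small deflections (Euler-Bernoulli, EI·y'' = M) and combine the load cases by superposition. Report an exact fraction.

Load 1 — triangular load w₀=-11 kN/m (0→w₀ over full span):
  y_1 = (w₀Lx³/12-w₀L²x²/6-w₀x⁵/(120L))/EI = ((-11)·10·5³/12-(-11)·10²·5²/6-(-11)·5⁵/(120·10))/200000 = 1331/76800 m
Load 2 — applied couple M₀=-9 kN·m at a=20/3 m (b=L-a=10/3):
  y_2 = M₀x²/(2EI)  [x≤a] = (-9)·5²/(2·200000) = -9/16000 m
Load 3 — point force P=20 kN at a=10/3 m (b=L-a=20/3):
  y_3 = -Pa²(3x-a)/(6EI)  [x>a] = -20·(10/3)²·(3·5-(10/3))/(6·200000) = -7/3240 m
Superposition: y = Σ y_i = 151453/10368000 m ≈ 0.014608 m

y(5) = 151453/10368000 m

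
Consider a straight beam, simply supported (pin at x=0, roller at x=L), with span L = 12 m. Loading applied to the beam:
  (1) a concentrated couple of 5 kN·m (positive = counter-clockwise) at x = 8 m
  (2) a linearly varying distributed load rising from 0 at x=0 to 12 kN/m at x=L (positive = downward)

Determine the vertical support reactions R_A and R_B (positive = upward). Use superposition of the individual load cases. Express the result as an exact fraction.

R_A = 293/12 kN, R_B = 571/12 kN

Load 1 — applied couple M₀=5 kN·m at a=8 m (b=L-a=4):
  R_A = M₀/L = 5/12 kN
  R_B = -M₀/L = -5/12 kN
Load 2 — triangular load w₀=12 kN/m (0→w₀ over full span):
  R_A = w₀L/6 = 12·12/6 = 24 kN
  R_B = w₀L/3 = 12·12/3 = 48 kN
Superposition: R_A = 293/12 kN, R_B = 571/12 kN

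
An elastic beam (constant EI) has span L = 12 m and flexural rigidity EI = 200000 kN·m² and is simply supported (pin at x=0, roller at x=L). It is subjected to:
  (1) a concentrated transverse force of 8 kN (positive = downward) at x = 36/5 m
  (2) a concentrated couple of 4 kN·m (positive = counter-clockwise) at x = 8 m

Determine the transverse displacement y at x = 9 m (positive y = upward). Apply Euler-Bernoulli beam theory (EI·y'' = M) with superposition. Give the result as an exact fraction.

Load 1 — point force P=8 kN at a=36/5 m (b=L-a=24/5):
  y_1 = -Pa(L-x)(2Lx-a²-x²)/(6LEI)  [x>a] = -8·(36/5)·(12-9)·(2·12·9-(36/5)²-9²)/(6·12·200000) = -6237/6250000 m
Load 2 — applied couple M₀=4 kN·m at a=8 m (b=L-a=4):
  y_2 = (M₀x³/(6L)-M₀(x-a)²/2+C₁x)/EI  [x>a] with C₁=M₀(3b²-L²)/(6L)=-16/3 = (4·9³/(6·12)-4·(9-8)²/2+(-16/3)·9)/200000 = -19/400000 m
Superposition: y = Σ y_i = -52271/50000000 m ≈ -0.001045 m

y(9) = -52271/50000000 m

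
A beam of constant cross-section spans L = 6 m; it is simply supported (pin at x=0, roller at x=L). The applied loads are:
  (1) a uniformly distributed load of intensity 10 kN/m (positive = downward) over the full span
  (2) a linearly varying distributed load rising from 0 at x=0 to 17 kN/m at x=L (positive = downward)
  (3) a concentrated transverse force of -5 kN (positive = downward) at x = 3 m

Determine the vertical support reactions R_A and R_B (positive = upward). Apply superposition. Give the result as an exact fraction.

R_A = 89/2 kN, R_B = 123/2 kN

Load 1 — uniform load w=10 kN/m over full span:
  R_A = wL/2 = 10·6/2 = 30 kN
  R_B = wL/2 = 10·6/2 = 30 kN
Load 2 — triangular load w₀=17 kN/m (0→w₀ over full span):
  R_A = w₀L/6 = 17·6/6 = 17 kN
  R_B = w₀L/3 = 17·6/3 = 34 kN
Load 3 — point force P=-5 kN at a=3 m (b=L-a=3):
  R_A = Pb/L = (-5)·3/6 = -5/2 kN
  R_B = Pa/L = (-5)·3/6 = -5/2 kN
Superposition: R_A = 89/2 kN, R_B = 123/2 kN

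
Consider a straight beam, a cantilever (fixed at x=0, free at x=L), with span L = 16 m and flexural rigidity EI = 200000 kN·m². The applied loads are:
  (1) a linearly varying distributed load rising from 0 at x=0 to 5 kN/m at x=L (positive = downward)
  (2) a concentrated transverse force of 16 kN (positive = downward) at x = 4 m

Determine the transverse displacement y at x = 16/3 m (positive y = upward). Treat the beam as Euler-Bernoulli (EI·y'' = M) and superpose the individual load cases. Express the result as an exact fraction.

Load 1 — triangular load w₀=5 kN/m (0→w₀ over full span):
  y_1 = (w₀Lx³/12-w₀L²x²/6-w₀x⁵/(120L))/EI = (5·16·(16/3)³/12-5·16²·(16/3)²/6-5·(16/3)⁵/(120·16))/200000 = -57728/2278125 m
Load 2 — point force P=16 kN at a=4 m (b=L-a=12):
  y_2 = -Pa²(3x-a)/(6EI)  [x>a] = -16·4²·(3·(16/3)-4)/(6·200000) = -8/3125 m
Superposition: y = Σ y_i = -12712/455625 m ≈ -0.027900 m

y(16/3) = -12712/455625 m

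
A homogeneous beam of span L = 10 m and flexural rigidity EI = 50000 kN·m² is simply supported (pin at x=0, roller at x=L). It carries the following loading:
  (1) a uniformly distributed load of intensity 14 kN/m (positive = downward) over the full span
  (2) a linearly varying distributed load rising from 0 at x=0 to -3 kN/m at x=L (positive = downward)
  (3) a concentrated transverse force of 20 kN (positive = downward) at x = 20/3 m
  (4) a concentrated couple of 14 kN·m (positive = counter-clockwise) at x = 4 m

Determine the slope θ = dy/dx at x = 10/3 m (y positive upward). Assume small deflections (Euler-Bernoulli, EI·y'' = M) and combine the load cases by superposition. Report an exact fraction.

Load 1 — uniform load w=14 kN/m over full span:
  θ_1 = -w(L³-6Lx²+4x³)/(24EI) = -14·(10³-6·10·(10/3)²+4·(10/3)³)/(24·50000) = -91/16200 rad
Load 2 — triangular load w₀=-3 kN/m (0→w₀ over full span):
  θ_2 = -w₀(7L⁴-30L²x²+15x⁴)/(360LEI) = -(-3)·(7·10⁴-30·10²·(10/3)²+15·(10/3)⁴)/(360·10·50000) = 13/20250 rad
Load 3 — point force P=20 kN at a=20/3 m (b=L-a=10/3):
  θ_3 = -Pb(L²-b²-3x²)/(6LEI)  [x≤a] = -20·(10/3)·(10²-(10/3)²-3·(10/3)²)/(6·10·50000) = -1/810 rad
Load 4 — applied couple M₀=14 kN·m at a=4 m (b=L-a=6):
  θ_4 = (M₀x²/(2L)+C₁)/EI  [x≤a] with C₁=M₀(3b²-L²)/(6L)=28/15 = (14·(10/3)²/(2·10)+(28/15))/50000 = 217/1125000 rad
Superposition: θ = Σ θ_i = -30461/5062500 rad ≈ -0.006017 rad

θ(10/3) = -30461/5062500 rad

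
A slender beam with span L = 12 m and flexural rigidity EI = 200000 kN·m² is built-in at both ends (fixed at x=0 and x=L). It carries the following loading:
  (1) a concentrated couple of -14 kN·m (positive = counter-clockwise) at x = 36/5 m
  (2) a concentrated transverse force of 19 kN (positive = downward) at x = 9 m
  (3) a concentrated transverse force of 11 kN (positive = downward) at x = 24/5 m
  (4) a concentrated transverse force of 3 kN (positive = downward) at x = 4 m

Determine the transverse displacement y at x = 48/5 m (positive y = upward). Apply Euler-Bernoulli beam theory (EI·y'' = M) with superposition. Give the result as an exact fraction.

Load 1 — applied couple M₀=-14 kN·m at a=36/5 m (b=L-a=24/5):
  y_1 = (R_Ax³/6 - M_Ax²/2 - M₀(x-a)²/2)/EI  [x>a] with R_A=-42/25, M_A=-112/25 = ((-42/25)·(48/5)³/6 - (-112/25)·(48/5)²/2 - (-14)·((48/5)-(36/5))²/2)/200000 = -189/39062500 m
Load 2 — point force P=19 kN at a=9 m (b=L-a=3):
  y_2 = -Pa²(L-x)²(3bL-(3b+a)(L-x))/(6L³EI)  [x>a] = -19·9²·(12-(48/5))²·(3·3·12-(3·3+9)·(12-(48/5)))/(6·12³·200000) = -13851/50000000 m
Load 3 — point force P=11 kN at a=24/5 m (b=L-a=36/5):
  y_3 = -Pa²(L-x)²(3bL-(3b+a)(L-x))/(6L³EI)  [x>a] = -11·(24/5)²·(12-(48/5))²·(3·(36/5)·12-(3·(36/5)+(24/5))·(12-(48/5)))/(6·12³·200000) = -6732/48828125 m
Load 4 — point force P=3 kN at a=4 m (b=L-a=8):
  y_4 = -Pa²(L-x)²(3bL-(3b+a)(L-x))/(6L³EI)  [x>a] = -3·4²·(12-(48/5))²·(3·8·12-(3·8+4)·(12-(48/5)))/(6·12³·200000) = -23/781250 m
Superposition: y = Σ y_i = -2807311/6250000000 m ≈ -0.000449 m

y(48/5) = -2807311/6250000000 m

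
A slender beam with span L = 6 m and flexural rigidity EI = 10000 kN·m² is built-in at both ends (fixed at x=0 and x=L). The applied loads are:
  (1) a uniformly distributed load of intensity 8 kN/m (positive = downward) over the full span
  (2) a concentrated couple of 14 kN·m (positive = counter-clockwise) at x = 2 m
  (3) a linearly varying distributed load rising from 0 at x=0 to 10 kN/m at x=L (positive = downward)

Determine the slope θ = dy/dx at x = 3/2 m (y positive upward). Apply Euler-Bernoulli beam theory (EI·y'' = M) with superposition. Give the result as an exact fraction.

θ(3/2) = -2333/1280000 rad

Load 1 — uniform load w=8 kN/m over full span:
  θ_1 = -wx(L-x)(L-2x)/(12EI) = -8·(3/2)·(6-(3/2))·(6-2·(3/2))/(12·10000) = -27/20000 rad
Load 2 — applied couple M₀=14 kN·m at a=2 m (b=L-a=4):
  θ_2 = (R_Ax²/2 - M_Ax)/EI  [x≤a] with R_A=28/9, M_A=0 = ((28/9)·(3/2)²/2 - 0·(3/2))/10000 = 7/20000 rad
Load 3 — triangular load w₀=10 kN/m (0→w₀ over full span):
  θ_3 = -w₀(2x(L-x)(L-2x)(x+2L)+x²(L-x)²)/(120LEI) = -10·(2·(3/2)·(6-(3/2))·(6-2·(3/2))·((3/2)+2·6)+(3/2)²·(6-(3/2))²)/(120·6·10000) = -1053/1280000 rad
Superposition: θ = Σ θ_i = -2333/1280000 rad ≈ -0.001823 rad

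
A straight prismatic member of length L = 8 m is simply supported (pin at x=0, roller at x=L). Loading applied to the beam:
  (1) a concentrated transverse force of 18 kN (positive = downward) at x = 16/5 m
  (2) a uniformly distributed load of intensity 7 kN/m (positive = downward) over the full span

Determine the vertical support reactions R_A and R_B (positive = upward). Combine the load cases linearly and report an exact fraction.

Load 1 — point force P=18 kN at a=16/5 m (b=L-a=24/5):
  R_A = Pb/L = 18·(24/5)/8 = 54/5 kN
  R_B = Pa/L = 18·(16/5)/8 = 36/5 kN
Load 2 — uniform load w=7 kN/m over full span:
  R_A = wL/2 = 7·8/2 = 28 kN
  R_B = wL/2 = 7·8/2 = 28 kN
Superposition: R_A = 194/5 kN, R_B = 176/5 kN

R_A = 194/5 kN, R_B = 176/5 kN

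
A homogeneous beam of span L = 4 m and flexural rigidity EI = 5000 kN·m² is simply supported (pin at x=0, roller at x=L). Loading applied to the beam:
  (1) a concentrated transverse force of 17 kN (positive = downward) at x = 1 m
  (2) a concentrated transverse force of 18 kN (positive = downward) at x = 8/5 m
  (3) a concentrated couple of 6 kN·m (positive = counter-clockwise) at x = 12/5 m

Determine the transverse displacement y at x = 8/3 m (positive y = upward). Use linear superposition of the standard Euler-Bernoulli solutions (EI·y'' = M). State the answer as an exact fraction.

y(8/3) = -651371/101250000 m

Load 1 — point force P=17 kN at a=1 m (b=L-a=3):
  y_1 = -Pa(L-x)(2Lx-a²-x²)/(6LEI)  [x>a] = -17·1·(4-(8/3))·(2·4·(8/3)-1²-(8/3)²)/(6·4·5000) = -2023/810000 m
Load 2 — point force P=18 kN at a=8/5 m (b=L-a=12/5):
  y_2 = -Pa(L-x)(2Lx-a²-x²)/(6LEI)  [x>a] = -18·(8/5)·(4-(8/3))·(2·4·(8/3)-(8/5)²-(8/3)²)/(6·4·5000) = -2624/703125 m
Load 3 — applied couple M₀=6 kN·m at a=12/5 m (b=L-a=8/5):
  y_3 = (M₀x³/(6L)-M₀(x-a)²/2+C₁x)/EI  [x>a] with C₁=M₀(3b²-L²)/(6L)=-52/25 = (6·(8/3)³/(6·4)-6·((8/3)-(12/5))²/2+(-52/25)·(8/3))/5000 = -86/421875 m
Superposition: y = Σ y_i = -651371/101250000 m ≈ -0.006433 m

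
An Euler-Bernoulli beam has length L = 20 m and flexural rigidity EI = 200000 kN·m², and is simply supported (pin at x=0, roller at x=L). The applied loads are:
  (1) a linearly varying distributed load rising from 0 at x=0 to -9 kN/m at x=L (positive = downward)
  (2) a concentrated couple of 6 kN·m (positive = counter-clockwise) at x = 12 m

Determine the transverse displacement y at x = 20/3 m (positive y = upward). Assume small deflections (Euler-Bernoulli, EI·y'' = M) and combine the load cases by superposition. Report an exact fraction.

Load 1 — triangular load w₀=-9 kN/m (0→w₀ over full span):
  y_1 = -w₀x(7L⁴-10L²x²+3x⁴)/(360LEI) = -(-9)·(20/3)·(7·20⁴-10·20²·(20/3)²+3·(20/3)⁴)/(360·20·200000) = 16/405 m
Load 2 — applied couple M₀=6 kN·m at a=12 m (b=L-a=8):
  y_2 = (M₀x³/(6L)+C₁x)/EI  [x≤a] with C₁=M₀(3b²-L²)/(6L)=-52/5 = (6·(20/3)³/(6·20)+(-52/5)·(20/3))/200000 = -23/84375 m
Superposition: y = Σ y_i = 9931/253125 m ≈ 0.039234 m

y(20/3) = 9931/253125 m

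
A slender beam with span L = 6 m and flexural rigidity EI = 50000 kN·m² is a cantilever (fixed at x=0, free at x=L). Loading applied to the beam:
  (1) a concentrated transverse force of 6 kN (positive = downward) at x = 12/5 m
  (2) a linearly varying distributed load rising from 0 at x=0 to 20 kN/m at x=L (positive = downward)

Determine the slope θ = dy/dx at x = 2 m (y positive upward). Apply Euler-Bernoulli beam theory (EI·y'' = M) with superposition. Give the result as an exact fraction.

θ(2) = -1066/140625 rad

Load 1 — point force P=6 kN at a=12/5 m (b=L-a=18/5):
  θ_1 = -Px(2a-x)/(2EI)  [x≤a] = -6·2·(2·(12/5)-2)/(2·50000) = -21/62500 rad
Load 2 — triangular load w₀=20 kN/m (0→w₀ over full span):
  θ_2 = (w₀Lx²/4-w₀L²x/3-w₀x⁴/(24L))/EI = (20·6·2²/4-20·6²·2/3-20·2⁴/(24·6))/50000 = -163/22500 rad
Superposition: θ = Σ θ_i = -1066/140625 rad ≈ -0.007580 rad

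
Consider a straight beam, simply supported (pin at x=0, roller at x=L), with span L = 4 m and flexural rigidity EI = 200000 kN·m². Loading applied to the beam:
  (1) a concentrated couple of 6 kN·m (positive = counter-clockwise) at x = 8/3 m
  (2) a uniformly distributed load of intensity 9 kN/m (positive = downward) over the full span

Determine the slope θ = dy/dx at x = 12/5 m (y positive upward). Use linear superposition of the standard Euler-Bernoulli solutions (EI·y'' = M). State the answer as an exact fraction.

θ(12/5) = 821/18750000 rad

Load 1 — applied couple M₀=6 kN·m at a=8/3 m (b=L-a=4/3):
  θ_1 = (M₀x²/(2L)+C₁)/EI  [x≤a] with C₁=M₀(3b²-L²)/(6L)=-8/3 = (6·(12/5)²/(2·4)+(-8/3))/200000 = 31/3750000 rad
Load 2 — uniform load w=9 kN/m over full span:
  θ_2 = -w(L³-6Lx²+4x³)/(24EI) = -9·(4³-6·4·(12/5)²+4·(12/5)³)/(24·200000) = 111/3125000 rad
Superposition: θ = Σ θ_i = 821/18750000 rad ≈ 0.000044 rad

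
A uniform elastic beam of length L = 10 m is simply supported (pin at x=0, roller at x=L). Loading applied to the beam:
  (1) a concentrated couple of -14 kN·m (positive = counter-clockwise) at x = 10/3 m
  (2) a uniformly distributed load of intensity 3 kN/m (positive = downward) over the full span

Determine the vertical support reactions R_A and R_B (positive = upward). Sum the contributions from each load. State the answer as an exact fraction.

R_A = 68/5 kN, R_B = 82/5 kN

Load 1 — applied couple M₀=-14 kN·m at a=10/3 m (b=L-a=20/3):
  R_A = M₀/L = (-14)/10 = -7/5 kN
  R_B = -M₀/L = -(-14)/10 = 7/5 kN
Load 2 — uniform load w=3 kN/m over full span:
  R_A = wL/2 = 3·10/2 = 15 kN
  R_B = wL/2 = 3·10/2 = 15 kN
Superposition: R_A = 68/5 kN, R_B = 82/5 kN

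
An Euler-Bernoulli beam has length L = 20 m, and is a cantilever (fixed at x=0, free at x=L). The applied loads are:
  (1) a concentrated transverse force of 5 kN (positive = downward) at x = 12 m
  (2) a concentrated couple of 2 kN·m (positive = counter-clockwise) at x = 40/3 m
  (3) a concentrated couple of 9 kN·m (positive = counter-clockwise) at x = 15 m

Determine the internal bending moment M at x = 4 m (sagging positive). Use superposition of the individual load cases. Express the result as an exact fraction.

M(4) = -29 kN·m

Load 1 — point force P=5 kN at a=12 m (b=L-a=8):
  M_1 = -P(a-x)  [x≤a] = -5·(12-4) = -40 kN·m
Load 2 — applied couple M₀=2 kN·m at a=40/3 m (b=L-a=20/3):
  M_2 = M₀  [x≤a] = 2 = 2 kN·m
Load 3 — applied couple M₀=9 kN·m at a=15 m (b=L-a=5):
  M_3 = M₀  [x≤a] = 9 = 9 kN·m
Superposition: M = Σ M_i = -29 kN·m ≈ -29.000000 kN·m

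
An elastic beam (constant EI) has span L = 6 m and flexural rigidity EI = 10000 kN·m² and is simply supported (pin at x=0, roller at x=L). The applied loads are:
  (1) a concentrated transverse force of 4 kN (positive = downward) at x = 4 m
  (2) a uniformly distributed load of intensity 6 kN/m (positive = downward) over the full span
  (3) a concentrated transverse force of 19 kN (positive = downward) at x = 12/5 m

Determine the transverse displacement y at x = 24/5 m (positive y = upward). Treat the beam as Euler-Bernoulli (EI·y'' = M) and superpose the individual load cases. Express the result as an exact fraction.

y(24/5) = -13337/1171875 m

Load 1 — point force P=4 kN at a=4 m (b=L-a=2):
  y_1 = -Pa(L-x)(2Lx-a²-x²)/(6LEI)  [x>a] = -4·4·(6-(24/5))·(2·6·(24/5)-4²-(24/5)²)/(6·6·10000) = -232/234375 m
Load 2 — uniform load w=6 kN/m over full span:
  y_2 = -wx(L³-2Lx²+x³)/(24EI) = -6·(24/5)·(6³-2·6·(24/5)²+(24/5)³)/(24·10000) = -2349/390625 m
Load 3 — point force P=19 kN at a=12/5 m (b=L-a=18/5):
  y_3 = -Pa(L-x)(2Lx-a²-x²)/(6LEI)  [x>a] = -19·(12/5)·(6-(24/5))·(2·6·(24/5)-(12/5)²-(24/5)²)/(6·6·10000) = -342/78125 m
Superposition: y = Σ y_i = -13337/1171875 m ≈ -0.011381 m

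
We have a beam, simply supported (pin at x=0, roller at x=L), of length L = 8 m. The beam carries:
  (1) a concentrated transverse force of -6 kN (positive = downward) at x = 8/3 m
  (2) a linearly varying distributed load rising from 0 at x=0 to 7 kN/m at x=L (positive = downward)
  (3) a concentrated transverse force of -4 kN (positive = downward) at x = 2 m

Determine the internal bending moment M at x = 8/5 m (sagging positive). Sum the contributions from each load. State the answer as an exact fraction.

Load 1 — point force P=-6 kN at a=8/3 m (b=L-a=16/3):
  M_1 = Pbx/L  [x≤a] = (-6)·(16/3)·(8/5)/8 = -32/5 kN·m
Load 2 — triangular load w₀=7 kN/m (0→w₀ over full span):
  M_2 = w₀Lx/6 - w₀x³/(6L) = 7·8·(8/5)/6 - 7·(8/5)³/(6·8) = 1792/125 kN·m
Load 3 — point force P=-4 kN at a=2 m (b=L-a=6):
  M_3 = Pbx/L  [x≤a] = (-4)·6·(8/5)/8 = -24/5 kN·m
Superposition: M = Σ M_i = 392/125 kN·m ≈ 3.136000 kN·m

M(8/5) = 392/125 kN·m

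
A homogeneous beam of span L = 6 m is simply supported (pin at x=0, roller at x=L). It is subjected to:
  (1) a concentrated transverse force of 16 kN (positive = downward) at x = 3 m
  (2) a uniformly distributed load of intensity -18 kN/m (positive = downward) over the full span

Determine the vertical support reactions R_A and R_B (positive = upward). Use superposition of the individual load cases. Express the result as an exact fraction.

R_A = -46 kN, R_B = -46 kN

Load 1 — point force P=16 kN at a=3 m (b=L-a=3):
  R_A = Pb/L = 16·3/6 = 8 kN
  R_B = Pa/L = 16·3/6 = 8 kN
Load 2 — uniform load w=-18 kN/m over full span:
  R_A = wL/2 = (-18)·6/2 = -54 kN
  R_B = wL/2 = (-18)·6/2 = -54 kN
Superposition: R_A = -46 kN, R_B = -46 kN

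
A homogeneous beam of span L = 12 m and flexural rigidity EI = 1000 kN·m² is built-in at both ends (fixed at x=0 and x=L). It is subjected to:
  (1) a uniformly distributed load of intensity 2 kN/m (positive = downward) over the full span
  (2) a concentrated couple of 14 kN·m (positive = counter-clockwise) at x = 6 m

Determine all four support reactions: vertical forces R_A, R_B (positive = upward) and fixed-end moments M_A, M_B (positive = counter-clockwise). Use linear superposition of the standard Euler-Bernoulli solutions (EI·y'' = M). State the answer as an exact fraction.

Load 1 — uniform load w=2 kN/m over full span:
  R_A = wL/2 = 2·12/2 = 12 kN
  M_A = wL²/12 = 2·12²/12 = 24 kN·m
  R_B = wL/2 = 2·12/2 = 12 kN
  M_B = -wL²/12 = -2·12²/12 = -24 kN·m
Load 2 — applied couple M₀=14 kN·m at a=6 m (b=L-a=6):
  R_A = 6M₀ab/L³ = 6·14·6·6/12³ = 7/4 kN
  M_A = M₀b(2a-b)/L² = 14·6·(2·6-6)/12² = 7/2 kN·m
  R_B = -6M₀ab/L³ = -6·14·6·6/12³ = -7/4 kN
  M_B = M₀a(2b-a)/L² = 14·6·(2·6-6)/12² = 7/2 kN·m
Superposition: R_A = 55/4 kN, M_A = 55/2 kN·m, R_B = 41/4 kN, M_B = -41/2 kN·m

R_A = 55/4 kN, M_A = 55/2 kN·m, R_B = 41/4 kN, M_B = -41/2 kN·m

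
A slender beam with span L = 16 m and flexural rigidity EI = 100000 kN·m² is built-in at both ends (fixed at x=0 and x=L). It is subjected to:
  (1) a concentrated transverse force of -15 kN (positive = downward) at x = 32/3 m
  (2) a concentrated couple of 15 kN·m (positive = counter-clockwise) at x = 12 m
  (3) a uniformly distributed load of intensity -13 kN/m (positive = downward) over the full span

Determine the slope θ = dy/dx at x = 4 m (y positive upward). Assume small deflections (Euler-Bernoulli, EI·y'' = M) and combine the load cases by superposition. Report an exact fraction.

Load 1 — point force P=-15 kN at a=32/3 m (b=L-a=16/3):
  θ_1 = -Pb²x(2aL-(3a+b)x)/(2L³EI)  [x≤a] = -(-15)·(16/3)²·4·(2·(32/3)·16-(3·(32/3)+(16/3))·4)/(2·16³·100000) = 1/2500 rad
Load 2 — applied couple M₀=15 kN·m at a=12 m (b=L-a=4):
  θ_2 = (R_Ax²/2 - M_Ax)/EI  [x≤a] with R_A=135/128, M_A=75/16 = ((135/128)·4²/2 - (75/16)·4)/100000 = -33/320000 rad
Load 3 — uniform load w=-13 kN/m over full span:
  θ_3 = -wx(L-x)(L-2x)/(12EI) = -(-13)·4·(16-4)·(16-2·4)/(12·100000) = 13/3125 rad
Superposition: θ = Σ θ_i = 7131/1600000 rad ≈ 0.004457 rad

θ(4) = 7131/1600000 rad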